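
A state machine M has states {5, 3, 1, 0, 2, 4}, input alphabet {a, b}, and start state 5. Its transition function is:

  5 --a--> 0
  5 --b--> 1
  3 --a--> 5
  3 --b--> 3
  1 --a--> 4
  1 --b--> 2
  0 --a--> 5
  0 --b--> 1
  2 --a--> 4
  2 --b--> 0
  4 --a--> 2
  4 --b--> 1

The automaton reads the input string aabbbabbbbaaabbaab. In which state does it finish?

start at 5
read 'a': 5 → 0
read 'a': 0 → 5
read 'b': 5 → 1
read 'b': 1 → 2
read 'b': 2 → 0
read 'a': 0 → 5
read 'b': 5 → 1
read 'b': 1 → 2
read 'b': 2 → 0
read 'b': 0 → 1
read 'a': 1 → 4
read 'a': 4 → 2
read 'a': 2 → 4
read 'b': 4 → 1
read 'b': 1 → 2
read 'a': 2 → 4
read 'a': 4 → 2
read 'b': 2 → 0

0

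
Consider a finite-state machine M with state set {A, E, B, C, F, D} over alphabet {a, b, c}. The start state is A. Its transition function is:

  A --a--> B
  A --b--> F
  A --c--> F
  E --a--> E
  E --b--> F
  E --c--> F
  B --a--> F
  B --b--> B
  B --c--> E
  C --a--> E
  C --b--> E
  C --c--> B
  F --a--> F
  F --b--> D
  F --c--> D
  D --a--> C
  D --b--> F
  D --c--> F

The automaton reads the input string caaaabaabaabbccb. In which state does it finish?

D

start at A
read 'c': A → F
read 'a': F → F
read 'a': F → F
read 'a': F → F
read 'a': F → F
read 'b': F → D
read 'a': D → C
read 'a': C → E
read 'b': E → F
read 'a': F → F
read 'a': F → F
read 'b': F → D
read 'b': D → F
read 'c': F → D
read 'c': D → F
read 'b': F → D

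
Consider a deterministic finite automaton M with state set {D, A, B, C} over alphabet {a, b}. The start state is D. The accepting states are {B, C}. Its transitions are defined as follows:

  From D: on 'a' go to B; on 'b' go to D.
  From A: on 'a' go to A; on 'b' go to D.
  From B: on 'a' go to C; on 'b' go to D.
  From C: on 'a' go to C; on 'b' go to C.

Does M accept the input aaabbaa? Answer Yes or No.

Trace: D -a-> B -a-> C -a-> C -b-> C -b-> C -a-> C -a-> C
End state C is accepting.

Yes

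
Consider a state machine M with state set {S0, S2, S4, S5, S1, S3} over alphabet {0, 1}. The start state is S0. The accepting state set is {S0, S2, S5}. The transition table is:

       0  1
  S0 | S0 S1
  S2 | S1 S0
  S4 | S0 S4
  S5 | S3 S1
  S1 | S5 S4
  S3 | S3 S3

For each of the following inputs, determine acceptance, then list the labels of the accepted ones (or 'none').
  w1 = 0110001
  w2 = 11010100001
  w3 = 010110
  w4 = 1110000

w3, w4

w1:
  start at S0
  read '0': S0 → S0
  read '1': S0 → S1
  read '1': S1 → S4
  read '0': S4 → S0
  read '0': S0 → S0
  read '0': S0 → S0
  read '1': S0 → S1
  end S1, rejected
w2:
  start at S0
  read '1': S0 → S1
  read '1': S1 → S4
  read '0': S4 → S0
  read '1': S0 → S1
  read '0': S1 → S5
  read '1': S5 → S1
  read '0': S1 → S5
  read '0': S5 → S3
  read '0': S3 → S3
  read '0': S3 → S3
  read '1': S3 → S3
  end S3, rejected
w3:
  start at S0
  read '0': S0 → S0
  read '1': S0 → S1
  read '0': S1 → S5
  read '1': S5 → S1
  read '1': S1 → S4
  read '0': S4 → S0
  end S0, accepted
w4:
  start at S0
  read '1': S0 → S1
  read '1': S1 → S4
  read '1': S4 → S4
  read '0': S4 → S0
  read '0': S0 → S0
  read '0': S0 → S0
  read '0': S0 → S0
  end S0, accepted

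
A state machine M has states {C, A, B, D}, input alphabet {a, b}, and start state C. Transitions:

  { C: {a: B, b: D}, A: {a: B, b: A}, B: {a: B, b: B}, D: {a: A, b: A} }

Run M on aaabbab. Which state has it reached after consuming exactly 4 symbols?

B

start at C
read 'a': C → B
read 'a': B → B
read 'a': B → B
read 'b': B → B
After 4 symbols: B.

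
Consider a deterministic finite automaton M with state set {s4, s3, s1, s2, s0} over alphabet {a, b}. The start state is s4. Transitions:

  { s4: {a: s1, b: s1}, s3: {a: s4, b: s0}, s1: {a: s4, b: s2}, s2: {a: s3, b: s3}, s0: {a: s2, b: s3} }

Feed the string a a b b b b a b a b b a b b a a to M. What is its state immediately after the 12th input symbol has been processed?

s3

Trace: s4 -a-> s1 -a-> s4 -b-> s1 -b-> s2 -b-> s3 -b-> s0 -a-> s2 -b-> s3 -a-> s4 -b-> s1 -b-> s2 -a-> s3
After 12 symbols: s3.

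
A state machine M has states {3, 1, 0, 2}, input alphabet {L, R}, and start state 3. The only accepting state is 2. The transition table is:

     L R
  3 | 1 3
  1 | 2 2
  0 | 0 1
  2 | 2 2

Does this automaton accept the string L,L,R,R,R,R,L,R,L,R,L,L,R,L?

start at 3
read 'L': 3 → 1
read 'L': 1 → 2
read 'R': 2 → 2
read 'R': 2 → 2
read 'R': 2 → 2
read 'R': 2 → 2
read 'L': 2 → 2
read 'R': 2 → 2
read 'L': 2 → 2
read 'R': 2 → 2
read 'L': 2 → 2
read 'L': 2 → 2
read 'R': 2 → 2
read 'L': 2 → 2
End state 2 is accepting.

Yes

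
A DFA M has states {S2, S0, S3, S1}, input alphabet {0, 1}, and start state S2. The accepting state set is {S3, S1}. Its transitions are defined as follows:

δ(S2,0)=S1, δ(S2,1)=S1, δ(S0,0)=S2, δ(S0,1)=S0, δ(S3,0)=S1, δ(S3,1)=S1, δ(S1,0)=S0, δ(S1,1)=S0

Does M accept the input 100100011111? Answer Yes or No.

No

start at S2
read '1': S2 → S1
read '0': S1 → S0
read '0': S0 → S2
read '1': S2 → S1
read '0': S1 → S0
read '0': S0 → S2
read '0': S2 → S1
read '1': S1 → S0
read '1': S0 → S0
read '1': S0 → S0
read '1': S0 → S0
read '1': S0 → S0
End state S0 is not accepting.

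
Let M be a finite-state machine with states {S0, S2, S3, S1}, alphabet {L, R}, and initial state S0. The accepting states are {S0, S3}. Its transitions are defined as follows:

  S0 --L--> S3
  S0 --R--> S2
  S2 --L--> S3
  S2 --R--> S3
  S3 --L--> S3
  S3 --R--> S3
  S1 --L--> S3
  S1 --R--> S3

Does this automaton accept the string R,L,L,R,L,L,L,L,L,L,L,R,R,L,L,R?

start at S0
read 'R': S0 → S2
read 'L': S2 → S3
read 'L': S3 → S3
read 'R': S3 → S3
read 'L': S3 → S3
read 'L': S3 → S3
read 'L': S3 → S3
read 'L': S3 → S3
read 'L': S3 → S3
read 'L': S3 → S3
read 'L': S3 → S3
read 'R': S3 → S3
read 'R': S3 → S3
read 'L': S3 → S3
read 'L': S3 → S3
read 'R': S3 → S3
End state S3 is accepting.

Yes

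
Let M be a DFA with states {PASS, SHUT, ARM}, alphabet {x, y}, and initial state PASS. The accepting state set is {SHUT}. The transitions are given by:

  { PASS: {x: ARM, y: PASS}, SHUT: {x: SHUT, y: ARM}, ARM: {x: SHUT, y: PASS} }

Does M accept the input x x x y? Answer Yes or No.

No

Trace: PASS -x-> ARM -x-> SHUT -x-> SHUT -y-> ARM
End state ARM is not accepting.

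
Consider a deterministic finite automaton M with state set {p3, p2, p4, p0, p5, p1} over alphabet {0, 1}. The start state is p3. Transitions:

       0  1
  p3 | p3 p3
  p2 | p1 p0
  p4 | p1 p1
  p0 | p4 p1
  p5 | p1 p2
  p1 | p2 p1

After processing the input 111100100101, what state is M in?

p3

p3 → p3 → p3 → p3 → p3 → p3 → p3 → p3 → p3 → p3 → p3 → p3 → p3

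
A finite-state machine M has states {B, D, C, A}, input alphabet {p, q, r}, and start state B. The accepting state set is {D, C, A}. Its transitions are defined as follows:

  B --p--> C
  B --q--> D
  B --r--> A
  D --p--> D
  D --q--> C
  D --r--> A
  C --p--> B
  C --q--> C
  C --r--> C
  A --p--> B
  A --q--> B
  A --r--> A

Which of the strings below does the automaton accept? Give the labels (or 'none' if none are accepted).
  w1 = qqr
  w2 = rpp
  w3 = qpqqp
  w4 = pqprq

w1, w2

w1: B → D → C → C  → end C, accepted
w2: B → A → B → C  → end C, accepted
w3: B → D → D → C → C → B  → end B, rejected
w4: B → C → C → B → A → B  → end B, rejected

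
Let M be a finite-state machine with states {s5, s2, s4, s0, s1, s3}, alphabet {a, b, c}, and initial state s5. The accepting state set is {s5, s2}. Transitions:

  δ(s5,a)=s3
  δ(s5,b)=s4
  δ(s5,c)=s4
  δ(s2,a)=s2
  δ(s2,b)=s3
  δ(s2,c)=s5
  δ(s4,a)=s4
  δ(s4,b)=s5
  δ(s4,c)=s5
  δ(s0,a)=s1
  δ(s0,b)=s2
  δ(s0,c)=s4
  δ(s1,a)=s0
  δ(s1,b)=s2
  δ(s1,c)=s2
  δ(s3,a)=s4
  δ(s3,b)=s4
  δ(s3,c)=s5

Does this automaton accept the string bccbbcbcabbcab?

s5 → s4 → s5 → s4 → s5 → s4 → s5 → s4 → s5 → s3 → s4 → s5 → s4 → s4 → s5
End state s5 is accepting.

Yes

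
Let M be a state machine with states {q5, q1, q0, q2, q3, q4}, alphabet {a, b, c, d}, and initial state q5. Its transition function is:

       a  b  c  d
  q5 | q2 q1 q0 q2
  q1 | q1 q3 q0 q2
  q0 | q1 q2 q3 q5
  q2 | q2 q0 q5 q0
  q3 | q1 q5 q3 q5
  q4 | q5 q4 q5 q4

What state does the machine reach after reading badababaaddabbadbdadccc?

start at q5
read 'b': q5 → q1
read 'a': q1 → q1
read 'd': q1 → q2
read 'a': q2 → q2
read 'b': q2 → q0
read 'a': q0 → q1
read 'b': q1 → q3
read 'a': q3 → q1
read 'a': q1 → q1
read 'd': q1 → q2
read 'd': q2 → q0
read 'a': q0 → q1
read 'b': q1 → q3
read 'b': q3 → q5
read 'a': q5 → q2
read 'd': q2 → q0
read 'b': q0 → q2
read 'd': q2 → q0
read 'a': q0 → q1
read 'd': q1 → q2
read 'c': q2 → q5
read 'c': q5 → q0
read 'c': q0 → q3

q3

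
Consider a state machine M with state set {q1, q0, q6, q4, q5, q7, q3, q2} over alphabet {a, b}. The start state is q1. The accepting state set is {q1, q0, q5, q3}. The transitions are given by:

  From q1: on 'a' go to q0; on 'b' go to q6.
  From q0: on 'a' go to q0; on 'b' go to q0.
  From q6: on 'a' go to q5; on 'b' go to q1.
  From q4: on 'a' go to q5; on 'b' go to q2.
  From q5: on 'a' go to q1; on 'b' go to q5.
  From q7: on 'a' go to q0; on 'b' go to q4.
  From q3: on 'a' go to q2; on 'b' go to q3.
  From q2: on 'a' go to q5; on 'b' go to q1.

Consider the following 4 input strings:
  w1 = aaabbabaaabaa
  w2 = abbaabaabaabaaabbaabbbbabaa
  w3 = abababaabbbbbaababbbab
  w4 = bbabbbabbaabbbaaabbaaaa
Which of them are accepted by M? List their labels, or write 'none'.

w1:
  start at q1
  read 'a': q1 → q0
  read 'a': q0 → q0
  read 'a': q0 → q0
  read 'b': q0 → q0
  read 'b': q0 → q0
  read 'a': q0 → q0
  read 'b': q0 → q0
  read 'a': q0 → q0
  read 'a': q0 → q0
  read 'a': q0 → q0
  read 'b': q0 → q0
  read 'a': q0 → q0
  read 'a': q0 → q0
  end q0, accepted
w2:
  start at q1
  read 'a': q1 → q0
  read 'b': q0 → q0
  read 'b': q0 → q0
  read 'a': q0 → q0
  read 'a': q0 → q0
  read 'b': q0 → q0
  read 'a': q0 → q0
  read 'a': q0 → q0
  read 'b': q0 → q0
  read 'a': q0 → q0
  read 'a': q0 → q0
  read 'b': q0 → q0
  read 'a': q0 → q0
  read 'a': q0 → q0
  read 'a': q0 → q0
  read 'b': q0 → q0
  read 'b': q0 → q0
  read 'a': q0 → q0
  read 'a': q0 → q0
  read 'b': q0 → q0
  read 'b': q0 → q0
  read 'b': q0 → q0
  read 'b': q0 → q0
  read 'a': q0 → q0
  read 'b': q0 → q0
  read 'a': q0 → q0
  read 'a': q0 → q0
  end q0, accepted
w3:
  start at q1
  read 'a': q1 → q0
  read 'b': q0 → q0
  read 'a': q0 → q0
  read 'b': q0 → q0
  read 'a': q0 → q0
  read 'b': q0 → q0
  read 'a': q0 → q0
  read 'a': q0 → q0
  read 'b': q0 → q0
  read 'b': q0 → q0
  read 'b': q0 → q0
  read 'b': q0 → q0
  read 'b': q0 → q0
  read 'a': q0 → q0
  read 'a': q0 → q0
  read 'b': q0 → q0
  read 'a': q0 → q0
  read 'b': q0 → q0
  read 'b': q0 → q0
  read 'b': q0 → q0
  read 'a': q0 → q0
  read 'b': q0 → q0
  end q0, accepted
w4:
  start at q1
  read 'b': q1 → q6
  read 'b': q6 → q1
  read 'a': q1 → q0
  read 'b': q0 → q0
  read 'b': q0 → q0
  read 'b': q0 → q0
  read 'a': q0 → q0
  read 'b': q0 → q0
  read 'b': q0 → q0
  read 'a': q0 → q0
  read 'a': q0 → q0
  read 'b': q0 → q0
  read 'b': q0 → q0
  read 'b': q0 → q0
  read 'a': q0 → q0
  read 'a': q0 → q0
  read 'a': q0 → q0
  read 'b': q0 → q0
  read 'b': q0 → q0
  read 'a': q0 → q0
  read 'a': q0 → q0
  read 'a': q0 → q0
  read 'a': q0 → q0
  end q0, accepted

w1, w2, w3, w4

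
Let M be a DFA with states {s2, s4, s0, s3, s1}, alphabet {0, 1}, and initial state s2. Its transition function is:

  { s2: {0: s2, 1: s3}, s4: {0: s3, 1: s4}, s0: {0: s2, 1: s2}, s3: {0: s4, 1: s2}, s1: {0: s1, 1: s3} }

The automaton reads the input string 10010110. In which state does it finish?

s2

Trace: s2 -1-> s3 -0-> s4 -0-> s3 -1-> s2 -0-> s2 -1-> s3 -1-> s2 -0-> s2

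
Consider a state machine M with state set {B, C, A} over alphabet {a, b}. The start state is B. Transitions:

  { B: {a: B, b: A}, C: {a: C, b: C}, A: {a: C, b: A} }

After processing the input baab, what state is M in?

Trace: B -b-> A -a-> C -a-> C -b-> C

C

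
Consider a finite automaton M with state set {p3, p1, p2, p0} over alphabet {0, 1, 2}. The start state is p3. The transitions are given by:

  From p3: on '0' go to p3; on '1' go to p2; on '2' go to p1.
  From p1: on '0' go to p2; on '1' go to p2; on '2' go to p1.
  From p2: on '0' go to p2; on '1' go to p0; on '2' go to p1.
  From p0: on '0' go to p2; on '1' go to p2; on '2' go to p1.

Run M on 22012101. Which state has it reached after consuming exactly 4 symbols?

Trace: p3 -2-> p1 -2-> p1 -0-> p2 -1-> p0
After 4 symbols: p0.

p0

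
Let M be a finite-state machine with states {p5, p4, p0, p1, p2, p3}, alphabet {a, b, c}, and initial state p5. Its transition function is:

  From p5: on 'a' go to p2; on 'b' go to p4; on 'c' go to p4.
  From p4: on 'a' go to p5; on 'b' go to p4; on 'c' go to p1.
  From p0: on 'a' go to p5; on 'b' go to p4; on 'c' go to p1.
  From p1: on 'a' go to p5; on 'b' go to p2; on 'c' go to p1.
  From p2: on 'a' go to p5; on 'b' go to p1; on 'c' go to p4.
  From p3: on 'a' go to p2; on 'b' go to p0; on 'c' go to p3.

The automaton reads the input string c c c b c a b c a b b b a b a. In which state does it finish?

start at p5
read 'c': p5 → p4
read 'c': p4 → p1
read 'c': p1 → p1
read 'b': p1 → p2
read 'c': p2 → p4
read 'a': p4 → p5
read 'b': p5 → p4
read 'c': p4 → p1
read 'a': p1 → p5
read 'b': p5 → p4
read 'b': p4 → p4
read 'b': p4 → p4
read 'a': p4 → p5
read 'b': p5 → p4
read 'a': p4 → p5

p5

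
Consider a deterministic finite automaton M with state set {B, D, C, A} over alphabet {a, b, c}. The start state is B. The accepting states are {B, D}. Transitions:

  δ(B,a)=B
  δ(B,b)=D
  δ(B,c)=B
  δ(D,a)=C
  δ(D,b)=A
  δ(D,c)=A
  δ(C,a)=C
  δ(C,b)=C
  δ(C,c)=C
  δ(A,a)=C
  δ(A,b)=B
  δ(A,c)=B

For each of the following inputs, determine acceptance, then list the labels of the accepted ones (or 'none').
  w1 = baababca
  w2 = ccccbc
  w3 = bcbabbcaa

w1: Trace: B -b-> D -a-> C -a-> C -b-> C -a-> C -b-> C -c-> C -a-> C  → end C, rejected
w2: Trace: B -c-> B -c-> B -c-> B -c-> B -b-> D -c-> A  → end A, rejected
w3: Trace: B -b-> D -c-> A -b-> B -a-> B -b-> D -b-> A -c-> B -a-> B -a-> B  → end B, accepted

w3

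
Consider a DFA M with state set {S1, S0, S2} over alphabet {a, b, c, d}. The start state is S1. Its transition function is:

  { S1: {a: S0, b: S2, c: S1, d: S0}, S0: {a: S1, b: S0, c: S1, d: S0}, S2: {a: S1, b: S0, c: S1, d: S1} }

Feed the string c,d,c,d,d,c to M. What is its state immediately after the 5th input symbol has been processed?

start at S1
read 'c': S1 → S1
read 'd': S1 → S0
read 'c': S0 → S1
read 'd': S1 → S0
read 'd': S0 → S0
After 5 symbols: S0.

S0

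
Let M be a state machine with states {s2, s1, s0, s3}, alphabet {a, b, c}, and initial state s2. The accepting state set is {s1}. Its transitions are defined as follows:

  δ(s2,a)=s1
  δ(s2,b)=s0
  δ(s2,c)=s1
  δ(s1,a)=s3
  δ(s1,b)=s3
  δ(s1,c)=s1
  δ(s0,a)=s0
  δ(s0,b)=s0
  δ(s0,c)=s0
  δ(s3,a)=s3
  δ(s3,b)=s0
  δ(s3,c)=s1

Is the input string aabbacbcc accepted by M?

s2 → s1 → s3 → s0 → s0 → s0 → s0 → s0 → s0 → s0
End state s0 is not accepting.

No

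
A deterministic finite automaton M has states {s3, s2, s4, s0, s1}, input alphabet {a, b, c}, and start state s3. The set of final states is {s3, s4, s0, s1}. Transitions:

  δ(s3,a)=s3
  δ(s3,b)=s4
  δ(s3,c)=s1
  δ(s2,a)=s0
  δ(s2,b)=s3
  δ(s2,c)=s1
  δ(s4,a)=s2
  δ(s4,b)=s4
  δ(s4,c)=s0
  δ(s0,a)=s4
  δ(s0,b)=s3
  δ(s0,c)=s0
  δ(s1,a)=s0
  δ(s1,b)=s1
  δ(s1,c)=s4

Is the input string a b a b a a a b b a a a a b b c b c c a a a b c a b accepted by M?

Trace: s3 -a-> s3 -b-> s4 -a-> s2 -b-> s3 -a-> s3 -a-> s3 -a-> s3 -b-> s4 -b-> s4 -a-> s2 -a-> s0 -a-> s4 -a-> s2 -b-> s3 -b-> s4 -c-> s0 -b-> s3 -c-> s1 -c-> s4 -a-> s2 -a-> s0 -a-> s4 -b-> s4 -c-> s0 -a-> s4 -b-> s4
End state s4 is accepting.

Yes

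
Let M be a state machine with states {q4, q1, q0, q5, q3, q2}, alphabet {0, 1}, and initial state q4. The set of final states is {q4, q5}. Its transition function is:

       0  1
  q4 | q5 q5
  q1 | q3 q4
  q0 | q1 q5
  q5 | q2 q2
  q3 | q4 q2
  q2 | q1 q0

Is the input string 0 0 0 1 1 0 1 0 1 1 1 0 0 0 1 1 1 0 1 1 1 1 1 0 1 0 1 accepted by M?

Yes

q4 → q5 → q2 → q1 → q4 → q5 → q2 → q0 → q1 → q4 → q5 → q2 → q1 → q3 → q4 → q5 → q2 → q0 → q1 → q4 → q5 → q2 → q0 → q5 → q2 → q0 → q1 → q4
End state q4 is accepting.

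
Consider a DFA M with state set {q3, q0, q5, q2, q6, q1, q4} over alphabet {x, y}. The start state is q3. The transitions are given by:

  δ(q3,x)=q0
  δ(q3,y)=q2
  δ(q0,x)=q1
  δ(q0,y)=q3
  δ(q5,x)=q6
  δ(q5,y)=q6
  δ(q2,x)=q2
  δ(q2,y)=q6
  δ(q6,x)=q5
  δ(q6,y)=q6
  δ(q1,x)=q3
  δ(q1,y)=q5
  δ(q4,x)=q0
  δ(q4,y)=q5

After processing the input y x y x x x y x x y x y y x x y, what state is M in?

q6

Trace: q3 -y-> q2 -x-> q2 -y-> q6 -x-> q5 -x-> q6 -x-> q5 -y-> q6 -x-> q5 -x-> q6 -y-> q6 -x-> q5 -y-> q6 -y-> q6 -x-> q5 -x-> q6 -y-> q6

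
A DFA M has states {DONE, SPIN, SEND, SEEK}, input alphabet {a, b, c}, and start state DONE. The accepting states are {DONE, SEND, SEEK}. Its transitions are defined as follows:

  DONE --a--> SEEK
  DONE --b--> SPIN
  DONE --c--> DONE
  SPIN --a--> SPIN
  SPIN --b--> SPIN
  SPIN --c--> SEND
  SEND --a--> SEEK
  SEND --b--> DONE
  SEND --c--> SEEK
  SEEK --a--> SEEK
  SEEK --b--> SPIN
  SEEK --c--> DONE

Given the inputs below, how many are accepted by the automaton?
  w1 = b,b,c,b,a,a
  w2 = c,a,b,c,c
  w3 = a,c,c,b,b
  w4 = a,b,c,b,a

3

w1:
  start at DONE
  read 'b': DONE → SPIN
  read 'b': SPIN → SPIN
  read 'c': SPIN → SEND
  read 'b': SEND → DONE
  read 'a': DONE → SEEK
  read 'a': SEEK → SEEK
  end SEEK, accepted
w2:
  start at DONE
  read 'c': DONE → DONE
  read 'a': DONE → SEEK
  read 'b': SEEK → SPIN
  read 'c': SPIN → SEND
  read 'c': SEND → SEEK
  end SEEK, accepted
w3:
  start at DONE
  read 'a': DONE → SEEK
  read 'c': SEEK → DONE
  read 'c': DONE → DONE
  read 'b': DONE → SPIN
  read 'b': SPIN → SPIN
  end SPIN, rejected
w4:
  start at DONE
  read 'a': DONE → SEEK
  read 'b': SEEK → SPIN
  read 'c': SPIN → SEND
  read 'b': SEND → DONE
  read 'a': DONE → SEEK
  end SEEK, accepted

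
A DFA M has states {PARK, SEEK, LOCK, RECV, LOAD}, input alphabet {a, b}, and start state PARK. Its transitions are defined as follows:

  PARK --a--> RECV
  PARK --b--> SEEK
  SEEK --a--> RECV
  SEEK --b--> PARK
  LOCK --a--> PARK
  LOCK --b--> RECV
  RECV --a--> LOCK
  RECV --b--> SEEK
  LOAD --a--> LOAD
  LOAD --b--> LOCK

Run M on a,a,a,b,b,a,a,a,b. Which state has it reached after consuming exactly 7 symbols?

LOCK

Trace: PARK -a-> RECV -a-> LOCK -a-> PARK -b-> SEEK -b-> PARK -a-> RECV -a-> LOCK
After 7 symbols: LOCK.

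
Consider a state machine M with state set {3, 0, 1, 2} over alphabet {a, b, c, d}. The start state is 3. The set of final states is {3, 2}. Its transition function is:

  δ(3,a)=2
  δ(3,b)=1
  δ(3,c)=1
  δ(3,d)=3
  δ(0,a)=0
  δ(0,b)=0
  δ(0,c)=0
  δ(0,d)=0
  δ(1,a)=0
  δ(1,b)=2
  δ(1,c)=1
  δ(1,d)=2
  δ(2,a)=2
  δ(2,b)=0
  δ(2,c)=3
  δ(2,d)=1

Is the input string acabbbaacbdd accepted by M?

No

3 → 2 → 3 → 2 → 0 → 0 → 0 → 0 → 0 → 0 → 0 → 0 → 0
End state 0 is not accepting.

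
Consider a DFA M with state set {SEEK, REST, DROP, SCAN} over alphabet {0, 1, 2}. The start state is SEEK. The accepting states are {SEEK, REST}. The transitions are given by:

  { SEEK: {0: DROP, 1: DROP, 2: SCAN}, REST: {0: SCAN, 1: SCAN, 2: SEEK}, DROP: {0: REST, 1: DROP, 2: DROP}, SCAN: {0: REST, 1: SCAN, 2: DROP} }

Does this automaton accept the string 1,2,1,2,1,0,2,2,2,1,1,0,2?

Yes

Trace: SEEK -1-> DROP -2-> DROP -1-> DROP -2-> DROP -1-> DROP -0-> REST -2-> SEEK -2-> SCAN -2-> DROP -1-> DROP -1-> DROP -0-> REST -2-> SEEK
End state SEEK is accepting.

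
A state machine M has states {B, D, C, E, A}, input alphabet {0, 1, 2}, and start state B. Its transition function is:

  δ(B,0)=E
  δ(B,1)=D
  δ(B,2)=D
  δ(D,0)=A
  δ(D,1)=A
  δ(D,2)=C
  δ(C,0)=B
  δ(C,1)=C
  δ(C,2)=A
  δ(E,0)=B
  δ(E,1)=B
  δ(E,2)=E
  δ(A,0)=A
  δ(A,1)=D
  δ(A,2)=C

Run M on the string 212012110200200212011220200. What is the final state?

E

Trace: B -2-> D -1-> A -2-> C -0-> B -1-> D -2-> C -1-> C -1-> C -0-> B -2-> D -0-> A -0-> A -2-> C -0-> B -0-> E -2-> E -1-> B -2-> D -0-> A -1-> D -1-> A -2-> C -2-> A -0-> A -2-> C -0-> B -0-> E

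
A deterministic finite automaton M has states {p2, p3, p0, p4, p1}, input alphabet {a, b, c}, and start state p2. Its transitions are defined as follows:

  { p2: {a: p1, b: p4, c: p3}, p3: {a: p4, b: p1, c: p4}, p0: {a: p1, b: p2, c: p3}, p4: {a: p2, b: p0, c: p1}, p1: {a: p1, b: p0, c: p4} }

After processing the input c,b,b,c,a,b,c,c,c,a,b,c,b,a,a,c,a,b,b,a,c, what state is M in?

start at p2
read 'c': p2 → p3
read 'b': p3 → p1
read 'b': p1 → p0
read 'c': p0 → p3
read 'a': p3 → p4
read 'b': p4 → p0
read 'c': p0 → p3
read 'c': p3 → p4
read 'c': p4 → p1
read 'a': p1 → p1
read 'b': p1 → p0
read 'c': p0 → p3
read 'b': p3 → p1
read 'a': p1 → p1
read 'a': p1 → p1
read 'c': p1 → p4
read 'a': p4 → p2
read 'b': p2 → p4
read 'b': p4 → p0
read 'a': p0 → p1
read 'c': p1 → p4

p4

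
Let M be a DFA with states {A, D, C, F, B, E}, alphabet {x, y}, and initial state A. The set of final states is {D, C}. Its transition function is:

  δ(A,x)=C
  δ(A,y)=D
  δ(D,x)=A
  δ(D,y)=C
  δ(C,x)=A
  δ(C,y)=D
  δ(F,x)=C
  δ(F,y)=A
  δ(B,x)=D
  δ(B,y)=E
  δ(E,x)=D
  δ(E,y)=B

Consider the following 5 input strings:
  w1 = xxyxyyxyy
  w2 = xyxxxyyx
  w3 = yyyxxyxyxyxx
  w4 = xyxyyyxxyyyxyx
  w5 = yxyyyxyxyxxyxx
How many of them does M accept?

w1: Trace: A -x-> C -x-> A -y-> D -x-> A -y-> D -y-> C -x-> A -y-> D -y-> C  → end C, accepted
w2: Trace: A -x-> C -y-> D -x-> A -x-> C -x-> A -y-> D -y-> C -x-> A  → end A, rejected
w3: Trace: A -y-> D -y-> C -y-> D -x-> A -x-> C -y-> D -x-> A -y-> D -x-> A -y-> D -x-> A -x-> C  → end C, accepted
w4: Trace: A -x-> C -y-> D -x-> A -y-> D -y-> C -y-> D -x-> A -x-> C -y-> D -y-> C -y-> D -x-> A -y-> D -x-> A  → end A, rejected
w5: Trace: A -y-> D -x-> A -y-> D -y-> C -y-> D -x-> A -y-> D -x-> A -y-> D -x-> A -x-> C -y-> D -x-> A -x-> C  → end C, accepted

3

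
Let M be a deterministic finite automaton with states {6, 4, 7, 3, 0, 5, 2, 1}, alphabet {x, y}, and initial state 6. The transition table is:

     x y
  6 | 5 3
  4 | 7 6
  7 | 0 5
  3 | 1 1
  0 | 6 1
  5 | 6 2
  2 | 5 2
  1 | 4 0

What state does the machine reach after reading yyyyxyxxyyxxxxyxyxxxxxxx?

Trace: 6 -y-> 3 -y-> 1 -y-> 0 -y-> 1 -x-> 4 -y-> 6 -x-> 5 -x-> 6 -y-> 3 -y-> 1 -x-> 4 -x-> 7 -x-> 0 -x-> 6 -y-> 3 -x-> 1 -y-> 0 -x-> 6 -x-> 5 -x-> 6 -x-> 5 -x-> 6 -x-> 5 -x-> 6

6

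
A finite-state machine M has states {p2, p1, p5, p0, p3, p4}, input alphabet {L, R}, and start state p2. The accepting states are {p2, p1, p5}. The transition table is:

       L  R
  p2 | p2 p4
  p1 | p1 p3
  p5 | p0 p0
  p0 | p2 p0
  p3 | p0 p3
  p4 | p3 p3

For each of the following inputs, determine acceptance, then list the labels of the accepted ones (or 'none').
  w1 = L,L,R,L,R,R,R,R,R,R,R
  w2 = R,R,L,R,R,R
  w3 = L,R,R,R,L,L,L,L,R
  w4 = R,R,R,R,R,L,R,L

w4

w1:
  start at p2
  read 'L': p2 → p2
  read 'L': p2 → p2
  read 'R': p2 → p4
  read 'L': p4 → p3
  read 'R': p3 → p3
  read 'R': p3 → p3
  read 'R': p3 → p3
  read 'R': p3 → p3
  read 'R': p3 → p3
  read 'R': p3 → p3
  read 'R': p3 → p3
  end p3, rejected
w2:
  start at p2
  read 'R': p2 → p4
  read 'R': p4 → p3
  read 'L': p3 → p0
  read 'R': p0 → p0
  read 'R': p0 → p0
  read 'R': p0 → p0
  end p0, rejected
w3:
  start at p2
  read 'L': p2 → p2
  read 'R': p2 → p4
  read 'R': p4 → p3
  read 'R': p3 → p3
  read 'L': p3 → p0
  read 'L': p0 → p2
  read 'L': p2 → p2
  read 'L': p2 → p2
  read 'R': p2 → p4
  end p4, rejected
w4:
  start at p2
  read 'R': p2 → p4
  read 'R': p4 → p3
  read 'R': p3 → p3
  read 'R': p3 → p3
  read 'R': p3 → p3
  read 'L': p3 → p0
  read 'R': p0 → p0
  read 'L': p0 → p2
  end p2, accepted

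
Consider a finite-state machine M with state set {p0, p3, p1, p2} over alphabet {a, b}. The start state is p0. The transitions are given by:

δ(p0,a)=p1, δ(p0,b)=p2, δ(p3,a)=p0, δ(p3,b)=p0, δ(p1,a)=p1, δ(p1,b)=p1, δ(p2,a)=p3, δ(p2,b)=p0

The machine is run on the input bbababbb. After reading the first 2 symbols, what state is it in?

p0

start at p0
read 'b': p0 → p2
read 'b': p2 → p0
After 2 symbols: p0.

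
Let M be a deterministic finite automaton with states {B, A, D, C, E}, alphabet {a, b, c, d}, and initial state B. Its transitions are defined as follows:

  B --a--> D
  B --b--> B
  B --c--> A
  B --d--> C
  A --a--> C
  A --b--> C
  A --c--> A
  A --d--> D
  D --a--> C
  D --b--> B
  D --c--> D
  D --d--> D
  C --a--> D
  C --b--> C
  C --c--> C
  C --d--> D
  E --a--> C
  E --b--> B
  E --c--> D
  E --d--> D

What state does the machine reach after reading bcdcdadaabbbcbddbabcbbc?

C

Trace: B -b-> B -c-> A -d-> D -c-> D -d-> D -a-> C -d-> D -a-> C -a-> D -b-> B -b-> B -b-> B -c-> A -b-> C -d-> D -d-> D -b-> B -a-> D -b-> B -c-> A -b-> C -b-> C -c-> C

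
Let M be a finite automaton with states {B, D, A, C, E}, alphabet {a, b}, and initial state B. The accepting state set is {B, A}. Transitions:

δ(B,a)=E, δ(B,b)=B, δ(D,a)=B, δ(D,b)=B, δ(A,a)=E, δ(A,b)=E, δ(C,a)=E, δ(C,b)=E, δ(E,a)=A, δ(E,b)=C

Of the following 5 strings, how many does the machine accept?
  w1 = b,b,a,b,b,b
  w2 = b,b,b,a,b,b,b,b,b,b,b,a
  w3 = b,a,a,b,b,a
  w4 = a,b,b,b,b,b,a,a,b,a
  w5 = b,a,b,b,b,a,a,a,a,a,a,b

w1:
  start at B
  read 'b': B → B
  read 'b': B → B
  read 'a': B → E
  read 'b': E → C
  read 'b': C → E
  read 'b': E → C
  end C, rejected
w2:
  start at B
  read 'b': B → B
  read 'b': B → B
  read 'b': B → B
  read 'a': B → E
  read 'b': E → C
  read 'b': C → E
  read 'b': E → C
  read 'b': C → E
  read 'b': E → C
  read 'b': C → E
  read 'b': E → C
  read 'a': C → E
  end E, rejected
w3:
  start at B
  read 'b': B → B
  read 'a': B → E
  read 'a': E → A
  read 'b': A → E
  read 'b': E → C
  read 'a': C → E
  end E, rejected
w4:
  start at B
  read 'a': B → E
  read 'b': E → C
  read 'b': C → E
  read 'b': E → C
  read 'b': C → E
  read 'b': E → C
  read 'a': C → E
  read 'a': E → A
  read 'b': A → E
  read 'a': E → A
  end A, accepted
w5:
  start at B
  read 'b': B → B
  read 'a': B → E
  read 'b': E → C
  read 'b': C → E
  read 'b': E → C
  read 'a': C → E
  read 'a': E → A
  read 'a': A → E
  read 'a': E → A
  read 'a': A → E
  read 'a': E → A
  read 'b': A → E
  end E, rejected

1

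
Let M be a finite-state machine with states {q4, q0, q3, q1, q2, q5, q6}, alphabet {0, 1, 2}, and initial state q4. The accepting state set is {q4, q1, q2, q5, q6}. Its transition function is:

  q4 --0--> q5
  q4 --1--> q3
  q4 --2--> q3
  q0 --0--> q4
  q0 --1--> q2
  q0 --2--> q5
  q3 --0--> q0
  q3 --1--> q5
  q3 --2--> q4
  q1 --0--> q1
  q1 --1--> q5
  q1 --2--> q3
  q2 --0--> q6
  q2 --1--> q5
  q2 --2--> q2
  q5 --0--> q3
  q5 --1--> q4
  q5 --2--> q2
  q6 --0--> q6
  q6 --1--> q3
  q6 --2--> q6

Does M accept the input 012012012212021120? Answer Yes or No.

Yes

start at q4
read '0': q4 → q5
read '1': q5 → q4
read '2': q4 → q3
read '0': q3 → q0
read '1': q0 → q2
read '2': q2 → q2
read '0': q2 → q6
read '1': q6 → q3
read '2': q3 → q4
read '2': q4 → q3
read '1': q3 → q5
read '2': q5 → q2
read '0': q2 → q6
read '2': q6 → q6
read '1': q6 → q3
read '1': q3 → q5
read '2': q5 → q2
read '0': q2 → q6
End state q6 is accepting.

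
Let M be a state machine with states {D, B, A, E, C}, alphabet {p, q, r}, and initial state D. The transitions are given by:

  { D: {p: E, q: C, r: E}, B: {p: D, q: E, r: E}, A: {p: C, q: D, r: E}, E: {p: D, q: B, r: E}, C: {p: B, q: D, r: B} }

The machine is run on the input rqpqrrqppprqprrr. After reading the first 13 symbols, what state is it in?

D → E → B → D → C → B → E → B → D → E → D → E → B → D
After 13 symbols: D.

D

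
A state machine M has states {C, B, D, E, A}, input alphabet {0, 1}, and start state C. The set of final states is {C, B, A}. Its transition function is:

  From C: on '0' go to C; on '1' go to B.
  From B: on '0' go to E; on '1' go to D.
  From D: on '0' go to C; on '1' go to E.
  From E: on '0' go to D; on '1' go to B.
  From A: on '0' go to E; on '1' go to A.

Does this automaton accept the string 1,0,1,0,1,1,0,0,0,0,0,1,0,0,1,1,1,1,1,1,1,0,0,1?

Yes

start at C
read '1': C → B
read '0': B → E
read '1': E → B
read '0': B → E
read '1': E → B
read '1': B → D
read '0': D → C
read '0': C → C
read '0': C → C
read '0': C → C
read '0': C → C
read '1': C → B
read '0': B → E
read '0': E → D
read '1': D → E
read '1': E → B
read '1': B → D
read '1': D → E
read '1': E → B
read '1': B → D
read '1': D → E
read '0': E → D
read '0': D → C
read '1': C → B
End state B is accepting.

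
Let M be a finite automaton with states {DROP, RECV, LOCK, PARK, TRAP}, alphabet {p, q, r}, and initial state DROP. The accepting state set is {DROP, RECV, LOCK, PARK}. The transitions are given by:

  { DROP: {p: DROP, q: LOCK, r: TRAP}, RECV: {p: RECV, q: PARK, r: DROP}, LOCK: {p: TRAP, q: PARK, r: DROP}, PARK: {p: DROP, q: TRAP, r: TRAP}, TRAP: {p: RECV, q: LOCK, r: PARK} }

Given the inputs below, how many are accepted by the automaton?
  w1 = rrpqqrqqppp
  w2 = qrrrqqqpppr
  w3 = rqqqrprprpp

w1: Trace: DROP -r-> TRAP -r-> PARK -p-> DROP -q-> LOCK -q-> PARK -r-> TRAP -q-> LOCK -q-> PARK -p-> DROP -p-> DROP -p-> DROP  → end DROP, accepted
w2: Trace: DROP -q-> LOCK -r-> DROP -r-> TRAP -r-> PARK -q-> TRAP -q-> LOCK -q-> PARK -p-> DROP -p-> DROP -p-> DROP -r-> TRAP  → end TRAP, rejected
w3: Trace: DROP -r-> TRAP -q-> LOCK -q-> PARK -q-> TRAP -r-> PARK -p-> DROP -r-> TRAP -p-> RECV -r-> DROP -p-> DROP -p-> DROP  → end DROP, accepted

2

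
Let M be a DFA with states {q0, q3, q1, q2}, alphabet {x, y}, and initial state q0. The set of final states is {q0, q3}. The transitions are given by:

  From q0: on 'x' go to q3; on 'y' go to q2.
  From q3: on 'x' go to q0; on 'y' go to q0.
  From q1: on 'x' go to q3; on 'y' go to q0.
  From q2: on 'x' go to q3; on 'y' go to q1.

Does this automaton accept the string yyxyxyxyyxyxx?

start at q0
read 'y': q0 → q2
read 'y': q2 → q1
read 'x': q1 → q3
read 'y': q3 → q0
read 'x': q0 → q3
read 'y': q3 → q0
read 'x': q0 → q3
read 'y': q3 → q0
read 'y': q0 → q2
read 'x': q2 → q3
read 'y': q3 → q0
read 'x': q0 → q3
read 'x': q3 → q0
End state q0 is accepting.

Yes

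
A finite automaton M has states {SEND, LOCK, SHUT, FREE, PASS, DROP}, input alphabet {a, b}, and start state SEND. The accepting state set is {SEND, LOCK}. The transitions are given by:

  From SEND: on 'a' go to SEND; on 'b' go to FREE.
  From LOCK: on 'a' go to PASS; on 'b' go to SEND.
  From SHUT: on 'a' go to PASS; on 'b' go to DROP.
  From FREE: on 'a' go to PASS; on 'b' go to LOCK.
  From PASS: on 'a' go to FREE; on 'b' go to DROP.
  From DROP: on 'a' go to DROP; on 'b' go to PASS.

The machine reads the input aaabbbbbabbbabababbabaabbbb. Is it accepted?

start at SEND
read 'a': SEND → SEND
read 'a': SEND → SEND
read 'a': SEND → SEND
read 'b': SEND → FREE
read 'b': FREE → LOCK
read 'b': LOCK → SEND
read 'b': SEND → FREE
read 'b': FREE → LOCK
read 'a': LOCK → PASS
read 'b': PASS → DROP
read 'b': DROP → PASS
read 'b': PASS → DROP
read 'a': DROP → DROP
read 'b': DROP → PASS
read 'a': PASS → FREE
read 'b': FREE → LOCK
read 'a': LOCK → PASS
read 'b': PASS → DROP
read 'b': DROP → PASS
read 'a': PASS → FREE
read 'b': FREE → LOCK
read 'a': LOCK → PASS
read 'a': PASS → FREE
read 'b': FREE → LOCK
read 'b': LOCK → SEND
read 'b': SEND → FREE
read 'b': FREE → LOCK
End state LOCK is accepting.

Yes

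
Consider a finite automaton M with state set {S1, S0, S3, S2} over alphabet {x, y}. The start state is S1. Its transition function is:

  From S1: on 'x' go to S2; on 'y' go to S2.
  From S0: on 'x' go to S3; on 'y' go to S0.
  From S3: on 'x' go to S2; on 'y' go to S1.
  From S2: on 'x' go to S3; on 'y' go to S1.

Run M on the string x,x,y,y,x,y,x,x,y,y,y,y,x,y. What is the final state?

start at S1
read 'x': S1 → S2
read 'x': S2 → S3
read 'y': S3 → S1
read 'y': S1 → S2
read 'x': S2 → S3
read 'y': S3 → S1
read 'x': S1 → S2
read 'x': S2 → S3
read 'y': S3 → S1
read 'y': S1 → S2
read 'y': S2 → S1
read 'y': S1 → S2
read 'x': S2 → S3
read 'y': S3 → S1

S1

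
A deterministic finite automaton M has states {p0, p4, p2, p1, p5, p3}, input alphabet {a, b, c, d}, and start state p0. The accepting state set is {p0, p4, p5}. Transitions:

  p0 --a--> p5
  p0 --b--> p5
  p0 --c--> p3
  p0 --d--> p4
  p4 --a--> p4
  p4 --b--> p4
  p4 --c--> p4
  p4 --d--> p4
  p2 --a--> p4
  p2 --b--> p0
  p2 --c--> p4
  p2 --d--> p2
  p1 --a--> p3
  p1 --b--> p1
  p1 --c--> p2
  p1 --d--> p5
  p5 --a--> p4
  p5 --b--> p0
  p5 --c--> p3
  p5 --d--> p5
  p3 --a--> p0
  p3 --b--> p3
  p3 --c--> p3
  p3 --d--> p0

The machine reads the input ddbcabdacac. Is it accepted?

Yes

Trace: p0 -d-> p4 -d-> p4 -b-> p4 -c-> p4 -a-> p4 -b-> p4 -d-> p4 -a-> p4 -c-> p4 -a-> p4 -c-> p4
End state p4 is accepting.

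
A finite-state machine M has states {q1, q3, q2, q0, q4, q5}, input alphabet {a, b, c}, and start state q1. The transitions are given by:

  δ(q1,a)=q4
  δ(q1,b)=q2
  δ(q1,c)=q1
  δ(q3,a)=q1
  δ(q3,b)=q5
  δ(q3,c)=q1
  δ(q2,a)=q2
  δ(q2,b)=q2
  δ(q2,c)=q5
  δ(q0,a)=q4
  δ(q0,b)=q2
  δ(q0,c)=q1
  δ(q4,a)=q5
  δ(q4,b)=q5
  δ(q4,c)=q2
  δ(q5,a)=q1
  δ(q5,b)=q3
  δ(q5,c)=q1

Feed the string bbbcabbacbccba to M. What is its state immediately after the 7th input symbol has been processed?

q2

q1 → q2 → q2 → q2 → q5 → q1 → q2 → q2
After 7 symbols: q2.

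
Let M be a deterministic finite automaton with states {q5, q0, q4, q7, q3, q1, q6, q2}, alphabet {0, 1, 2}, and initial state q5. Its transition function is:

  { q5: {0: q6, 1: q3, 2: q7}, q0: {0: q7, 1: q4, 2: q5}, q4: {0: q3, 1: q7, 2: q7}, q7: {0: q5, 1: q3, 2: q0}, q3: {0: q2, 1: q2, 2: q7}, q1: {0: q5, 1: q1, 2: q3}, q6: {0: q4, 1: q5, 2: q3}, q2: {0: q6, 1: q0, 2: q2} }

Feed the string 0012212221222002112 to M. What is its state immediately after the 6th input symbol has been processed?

q3

Trace: q5 -0-> q6 -0-> q4 -1-> q7 -2-> q0 -2-> q5 -1-> q3
After 6 symbols: q3.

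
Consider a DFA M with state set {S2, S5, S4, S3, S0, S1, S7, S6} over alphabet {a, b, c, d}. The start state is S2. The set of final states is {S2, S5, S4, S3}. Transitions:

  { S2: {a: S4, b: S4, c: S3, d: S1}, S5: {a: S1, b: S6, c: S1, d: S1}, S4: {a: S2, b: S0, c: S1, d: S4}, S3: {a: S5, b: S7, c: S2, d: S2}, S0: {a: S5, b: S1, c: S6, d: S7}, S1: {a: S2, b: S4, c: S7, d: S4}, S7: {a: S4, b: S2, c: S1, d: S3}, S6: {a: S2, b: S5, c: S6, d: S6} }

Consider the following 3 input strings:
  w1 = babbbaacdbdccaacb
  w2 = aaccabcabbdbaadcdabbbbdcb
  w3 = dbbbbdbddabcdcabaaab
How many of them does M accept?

w1:
  start at S2
  read 'b': S2 → S4
  read 'a': S4 → S2
  read 'b': S2 → S4
  read 'b': S4 → S0
  read 'b': S0 → S1
  read 'a': S1 → S2
  read 'a': S2 → S4
  read 'c': S4 → S1
  read 'd': S1 → S4
  read 'b': S4 → S0
  read 'd': S0 → S7
  read 'c': S7 → S1
  read 'c': S1 → S7
  read 'a': S7 → S4
  read 'a': S4 → S2
  read 'c': S2 → S3
  read 'b': S3 → S7
  end S7, rejected
w2:
  start at S2
  read 'a': S2 → S4
  read 'a': S4 → S2
  read 'c': S2 → S3
  read 'c': S3 → S2
  read 'a': S2 → S4
  read 'b': S4 → S0
  read 'c': S0 → S6
  read 'a': S6 → S2
  read 'b': S2 → S4
  read 'b': S4 → S0
  read 'd': S0 → S7
  read 'b': S7 → S2
  read 'a': S2 → S4
  read 'a': S4 → S2
  read 'd': S2 → S1
  read 'c': S1 → S7
  read 'd': S7 → S3
  read 'a': S3 → S5
  read 'b': S5 → S6
  read 'b': S6 → S5
  read 'b': S5 → S6
  read 'b': S6 → S5
  read 'd': S5 → S1
  read 'c': S1 → S7
  read 'b': S7 → S2
  end S2, accepted
w3:
  start at S2
  read 'd': S2 → S1
  read 'b': S1 → S4
  read 'b': S4 → S0
  read 'b': S0 → S1
  read 'b': S1 → S4
  read 'd': S4 → S4
  read 'b': S4 → S0
  read 'd': S0 → S7
  read 'd': S7 → S3
  read 'a': S3 → S5
  read 'b': S5 → S6
  read 'c': S6 → S6
  read 'd': S6 → S6
  read 'c': S6 → S6
  read 'a': S6 → S2
  read 'b': S2 → S4
  read 'a': S4 → S2
  read 'a': S2 → S4
  read 'a': S4 → S2
  read 'b': S2 → S4
  end S4, accepted

2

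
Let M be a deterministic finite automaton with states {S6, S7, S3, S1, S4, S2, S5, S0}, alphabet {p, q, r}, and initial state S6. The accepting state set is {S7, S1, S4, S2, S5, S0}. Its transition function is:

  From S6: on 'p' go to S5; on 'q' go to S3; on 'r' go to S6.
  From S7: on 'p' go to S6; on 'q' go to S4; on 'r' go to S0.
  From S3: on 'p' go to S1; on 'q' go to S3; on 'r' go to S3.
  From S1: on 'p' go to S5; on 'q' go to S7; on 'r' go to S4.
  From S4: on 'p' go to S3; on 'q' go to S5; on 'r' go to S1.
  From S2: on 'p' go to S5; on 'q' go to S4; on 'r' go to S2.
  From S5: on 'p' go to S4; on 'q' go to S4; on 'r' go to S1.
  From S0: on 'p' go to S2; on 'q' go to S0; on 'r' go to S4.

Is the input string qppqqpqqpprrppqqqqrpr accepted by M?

Yes

S6 → S3 → S1 → S5 → S4 → S5 → S4 → S5 → S4 → S3 → S1 → S4 → S1 → S5 → S4 → S5 → S4 → S5 → S4 → S1 → S5 → S1
End state S1 is accepting.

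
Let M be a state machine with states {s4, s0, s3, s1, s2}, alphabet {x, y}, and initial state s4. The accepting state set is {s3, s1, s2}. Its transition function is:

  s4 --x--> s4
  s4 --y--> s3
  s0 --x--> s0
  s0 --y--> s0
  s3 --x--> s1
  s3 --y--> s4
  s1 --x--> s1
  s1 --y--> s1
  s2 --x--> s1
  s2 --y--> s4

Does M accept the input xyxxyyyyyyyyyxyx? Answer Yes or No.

s4 → s4 → s3 → s1 → s1 → s1 → s1 → s1 → s1 → s1 → s1 → s1 → s1 → s1 → s1 → s1 → s1
End state s1 is accepting.

Yes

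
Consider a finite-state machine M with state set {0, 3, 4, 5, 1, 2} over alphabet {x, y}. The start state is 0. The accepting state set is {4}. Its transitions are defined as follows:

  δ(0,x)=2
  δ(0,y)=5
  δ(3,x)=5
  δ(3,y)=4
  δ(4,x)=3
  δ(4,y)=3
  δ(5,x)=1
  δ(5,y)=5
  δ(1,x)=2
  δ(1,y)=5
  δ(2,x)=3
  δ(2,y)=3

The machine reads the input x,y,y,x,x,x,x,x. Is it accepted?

No

start at 0
read 'x': 0 → 2
read 'y': 2 → 3
read 'y': 3 → 4
read 'x': 4 → 3
read 'x': 3 → 5
read 'x': 5 → 1
read 'x': 1 → 2
read 'x': 2 → 3
End state 3 is not accepting.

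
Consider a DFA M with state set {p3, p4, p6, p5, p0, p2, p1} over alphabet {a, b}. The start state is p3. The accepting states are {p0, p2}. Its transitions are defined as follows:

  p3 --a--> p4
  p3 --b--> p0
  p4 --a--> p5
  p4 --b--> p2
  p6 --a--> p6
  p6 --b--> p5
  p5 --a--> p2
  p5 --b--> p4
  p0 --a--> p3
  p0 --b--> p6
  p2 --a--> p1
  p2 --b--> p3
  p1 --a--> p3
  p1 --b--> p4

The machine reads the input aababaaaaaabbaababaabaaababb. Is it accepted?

Yes

start at p3
read 'a': p3 → p4
read 'a': p4 → p5
read 'b': p5 → p4
read 'a': p4 → p5
read 'b': p5 → p4
read 'a': p4 → p5
read 'a': p5 → p2
read 'a': p2 → p1
read 'a': p1 → p3
read 'a': p3 → p4
read 'a': p4 → p5
read 'b': p5 → p4
read 'b': p4 → p2
read 'a': p2 → p1
read 'a': p1 → p3
read 'b': p3 → p0
read 'a': p0 → p3
read 'b': p3 → p0
read 'a': p0 → p3
read 'a': p3 → p4
read 'b': p4 → p2
read 'a': p2 → p1
read 'a': p1 → p3
read 'a': p3 → p4
read 'b': p4 → p2
read 'a': p2 → p1
read 'b': p1 → p4
read 'b': p4 → p2
End state p2 is accepting.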